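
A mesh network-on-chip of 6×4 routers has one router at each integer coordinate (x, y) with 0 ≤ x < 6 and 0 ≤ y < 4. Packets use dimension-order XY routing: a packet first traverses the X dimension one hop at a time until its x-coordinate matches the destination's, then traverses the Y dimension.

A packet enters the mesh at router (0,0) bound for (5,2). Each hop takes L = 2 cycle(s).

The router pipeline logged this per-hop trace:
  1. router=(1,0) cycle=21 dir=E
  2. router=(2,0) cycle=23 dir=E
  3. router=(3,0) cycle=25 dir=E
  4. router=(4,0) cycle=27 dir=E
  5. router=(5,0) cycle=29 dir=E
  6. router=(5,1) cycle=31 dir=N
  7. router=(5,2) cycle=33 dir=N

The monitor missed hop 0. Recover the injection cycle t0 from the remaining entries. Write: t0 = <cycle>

The first recorded entry is hop 1 at cycle 21.
Subtract one hop: t0 = 21 − 2 = 19.

t0 = 19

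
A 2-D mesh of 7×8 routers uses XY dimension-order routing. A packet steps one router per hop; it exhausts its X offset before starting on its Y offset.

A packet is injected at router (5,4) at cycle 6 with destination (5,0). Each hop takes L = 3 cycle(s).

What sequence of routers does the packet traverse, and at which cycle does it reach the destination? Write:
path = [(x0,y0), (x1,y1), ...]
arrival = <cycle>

  0. router=(5,4) cycle=6 (inject)
  1. router=(5,3) cycle=9 dir=S
  2. router=(5,2) cycle=12 dir=S
  3. router=(5,1) cycle=15 dir=S
  4. router=(5,0) cycle=18 dir=S

path = [(5,4), (5,3), (5,2), (5,1), (5,0)]
arrival = 18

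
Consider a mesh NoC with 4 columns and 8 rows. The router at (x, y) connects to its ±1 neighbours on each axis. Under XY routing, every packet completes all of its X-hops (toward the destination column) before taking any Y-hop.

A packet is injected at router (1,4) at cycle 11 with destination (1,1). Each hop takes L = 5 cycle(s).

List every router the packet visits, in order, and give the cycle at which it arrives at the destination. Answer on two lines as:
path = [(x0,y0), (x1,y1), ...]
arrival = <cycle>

path = [(1,4), (1,3), (1,2), (1,1)]
arrival = 26

  0. router=(1,4) cycle=11 (inject)
  1. router=(1,3) cycle=16 dir=S
  2. router=(1,2) cycle=21 dir=S
  3. router=(1,1) cycle=26 dir=S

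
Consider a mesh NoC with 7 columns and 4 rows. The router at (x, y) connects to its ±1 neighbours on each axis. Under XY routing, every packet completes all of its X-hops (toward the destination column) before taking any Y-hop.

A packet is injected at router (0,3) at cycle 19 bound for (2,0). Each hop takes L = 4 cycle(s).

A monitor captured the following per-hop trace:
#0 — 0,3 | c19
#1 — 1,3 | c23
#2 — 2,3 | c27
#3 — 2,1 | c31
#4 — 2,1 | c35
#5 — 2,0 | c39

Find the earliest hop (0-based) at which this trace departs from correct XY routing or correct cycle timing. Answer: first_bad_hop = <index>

hop 1: step (+1,+0), +4 cyc — ok
hop 2: step (+1,+0), +4 cyc — ok
hop 3: step (+0,-2), +4 cyc — BAD: non-unit step

first_bad_hop = 3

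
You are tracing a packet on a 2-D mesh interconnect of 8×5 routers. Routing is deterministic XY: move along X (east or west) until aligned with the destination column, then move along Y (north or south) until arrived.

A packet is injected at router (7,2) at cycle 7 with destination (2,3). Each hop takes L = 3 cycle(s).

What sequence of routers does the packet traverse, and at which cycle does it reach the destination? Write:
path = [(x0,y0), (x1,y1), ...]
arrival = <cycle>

src (7,2)  cyc=7
W→(6,2)  cyc=10
W→(5,2)  cyc=13
W→(4,2)  cyc=16
W→(3,2)  cyc=19
W→(2,2)  cyc=22
N→(2,3)  cyc=25

path = [(7,2), (6,2), (5,2), (4,2), (3,2), (2,2), (2,3)]
arrival = 25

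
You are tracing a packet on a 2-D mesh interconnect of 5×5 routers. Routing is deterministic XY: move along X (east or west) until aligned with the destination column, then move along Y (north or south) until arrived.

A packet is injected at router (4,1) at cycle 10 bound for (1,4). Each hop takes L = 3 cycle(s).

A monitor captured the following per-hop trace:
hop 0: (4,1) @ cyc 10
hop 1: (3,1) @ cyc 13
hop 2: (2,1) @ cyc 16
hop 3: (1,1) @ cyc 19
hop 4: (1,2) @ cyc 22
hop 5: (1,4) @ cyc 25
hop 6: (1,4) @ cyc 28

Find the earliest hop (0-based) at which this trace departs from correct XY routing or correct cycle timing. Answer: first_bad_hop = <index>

first_bad_hop = 5

  1: Δx=-1 Δy=+0 Δt=3 [ok]
  2: Δx=-1 Δy=+0 Δt=3 [ok]
  3: Δx=-1 Δy=+0 Δt=3 [ok]
  4: Δx=+0 Δy=+1 Δt=3 [ok]
  5: Δx=+0 Δy=+2 Δt=3 [BAD: non-unit step]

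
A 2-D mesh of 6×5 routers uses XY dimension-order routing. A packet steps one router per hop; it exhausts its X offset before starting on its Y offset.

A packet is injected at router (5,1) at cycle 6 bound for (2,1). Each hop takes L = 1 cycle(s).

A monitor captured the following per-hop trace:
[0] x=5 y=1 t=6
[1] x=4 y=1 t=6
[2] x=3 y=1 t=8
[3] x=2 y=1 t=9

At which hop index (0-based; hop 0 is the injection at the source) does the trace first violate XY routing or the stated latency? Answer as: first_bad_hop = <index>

check 1→ d=(-1,0) cyc+0: BAD: Δcyc=0≠L

first_bad_hop = 1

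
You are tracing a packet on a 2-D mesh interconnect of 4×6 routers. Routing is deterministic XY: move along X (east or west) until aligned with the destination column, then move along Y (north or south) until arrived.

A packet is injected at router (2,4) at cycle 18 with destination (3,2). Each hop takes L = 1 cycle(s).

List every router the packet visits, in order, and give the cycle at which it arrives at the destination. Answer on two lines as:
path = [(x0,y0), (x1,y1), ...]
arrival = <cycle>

path = [(2,4), (3,4), (3,3), (3,2)]
arrival = 21

#0 — 2,4 | c18
#1 — 3,4 | c19 | E
#2 — 3,3 | c20 | S
#3 — 3,2 | c21 | S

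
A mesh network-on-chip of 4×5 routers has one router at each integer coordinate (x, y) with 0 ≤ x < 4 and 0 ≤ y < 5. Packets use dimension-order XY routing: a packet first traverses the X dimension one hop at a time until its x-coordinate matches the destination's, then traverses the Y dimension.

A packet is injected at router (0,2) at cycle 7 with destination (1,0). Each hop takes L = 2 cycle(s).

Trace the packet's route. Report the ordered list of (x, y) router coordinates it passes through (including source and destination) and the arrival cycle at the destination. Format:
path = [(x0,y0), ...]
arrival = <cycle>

path = [(0,2), (1,2), (1,1), (1,0)]
arrival = 13

src (0,2)  cyc=7
E→(1,2)  cyc=9
S→(1,1)  cyc=11
S→(1,0)  cyc=13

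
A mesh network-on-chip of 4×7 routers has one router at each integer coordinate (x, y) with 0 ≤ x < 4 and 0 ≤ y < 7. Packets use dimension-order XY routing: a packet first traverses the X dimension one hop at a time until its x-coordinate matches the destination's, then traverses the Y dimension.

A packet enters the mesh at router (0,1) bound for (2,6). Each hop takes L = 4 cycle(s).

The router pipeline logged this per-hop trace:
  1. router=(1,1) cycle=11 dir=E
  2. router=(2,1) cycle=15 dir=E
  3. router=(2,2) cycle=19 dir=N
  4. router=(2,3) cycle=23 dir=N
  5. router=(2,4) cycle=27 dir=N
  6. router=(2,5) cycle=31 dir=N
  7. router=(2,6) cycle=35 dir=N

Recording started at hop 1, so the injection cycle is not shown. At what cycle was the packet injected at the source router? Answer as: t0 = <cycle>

t0 = 7

Hop 1 reached at cycle 11; hop k is at t0 + k·L.
Subtract one hop: t0 = 11 − 4 = 7.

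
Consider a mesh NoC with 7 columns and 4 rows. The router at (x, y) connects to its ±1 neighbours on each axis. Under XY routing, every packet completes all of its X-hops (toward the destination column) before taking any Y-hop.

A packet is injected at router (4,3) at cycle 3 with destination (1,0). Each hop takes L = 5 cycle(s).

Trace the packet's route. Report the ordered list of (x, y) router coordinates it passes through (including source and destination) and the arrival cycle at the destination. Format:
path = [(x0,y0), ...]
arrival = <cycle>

[0] x=4 y=3 t=3
[1] x=3 y=3 t=8 →W
[2] x=2 y=3 t=13 →W
[3] x=1 y=3 t=18 →W
[4] x=1 y=2 t=23 →S
[5] x=1 y=1 t=28 →S
[6] x=1 y=0 t=33 →S

path = [(4,3), (3,3), (2,3), (1,3), (1,2), (1,1), (1,0)]
arrival = 33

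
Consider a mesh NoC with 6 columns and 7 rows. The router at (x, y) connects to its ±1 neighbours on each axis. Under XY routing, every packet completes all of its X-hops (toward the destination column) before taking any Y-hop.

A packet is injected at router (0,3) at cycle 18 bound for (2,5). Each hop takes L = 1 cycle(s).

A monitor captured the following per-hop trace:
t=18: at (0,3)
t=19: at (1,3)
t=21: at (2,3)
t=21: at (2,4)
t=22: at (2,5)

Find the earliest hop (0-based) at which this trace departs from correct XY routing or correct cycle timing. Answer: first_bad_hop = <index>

first_bad_hop = 2

  1: Δx=+1 Δy=+0 Δt=1 [ok]
  2: Δx=+1 Δy=+0 Δt=2 [BAD: Δcyc=2≠L]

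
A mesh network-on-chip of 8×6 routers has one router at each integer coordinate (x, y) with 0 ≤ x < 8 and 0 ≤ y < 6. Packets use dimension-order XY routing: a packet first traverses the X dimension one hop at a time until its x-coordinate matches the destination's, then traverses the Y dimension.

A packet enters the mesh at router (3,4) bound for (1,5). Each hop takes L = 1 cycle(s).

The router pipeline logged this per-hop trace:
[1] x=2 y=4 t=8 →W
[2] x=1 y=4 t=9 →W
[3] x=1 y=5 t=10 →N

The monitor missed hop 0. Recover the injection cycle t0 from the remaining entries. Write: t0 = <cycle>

t0 = 7

The first recorded entry is hop 1 at cycle 8.
So t0 = 8 − 1·1 = 7.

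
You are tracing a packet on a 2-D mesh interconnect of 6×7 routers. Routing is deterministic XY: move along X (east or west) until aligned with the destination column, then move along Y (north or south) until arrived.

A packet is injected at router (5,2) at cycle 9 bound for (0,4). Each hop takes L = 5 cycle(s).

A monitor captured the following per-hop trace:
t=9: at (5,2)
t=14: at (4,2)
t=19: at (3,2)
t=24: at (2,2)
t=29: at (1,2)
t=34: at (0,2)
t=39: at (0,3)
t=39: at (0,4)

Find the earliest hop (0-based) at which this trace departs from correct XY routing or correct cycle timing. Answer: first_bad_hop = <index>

  1: Δx=-1 Δy=+0 Δt=5 [ok]
  2: Δx=-1 Δy=+0 Δt=5 [ok]
  3: Δx=-1 Δy=+0 Δt=5 [ok]
  4: Δx=-1 Δy=+0 Δt=5 [ok]
  5: Δx=-1 Δy=+0 Δt=5 [ok]
  6: Δx=+0 Δy=+1 Δt=5 [ok]
  7: Δx=+0 Δy=+1 Δt=0 [BAD: Δcyc=0≠L]

first_bad_hop = 7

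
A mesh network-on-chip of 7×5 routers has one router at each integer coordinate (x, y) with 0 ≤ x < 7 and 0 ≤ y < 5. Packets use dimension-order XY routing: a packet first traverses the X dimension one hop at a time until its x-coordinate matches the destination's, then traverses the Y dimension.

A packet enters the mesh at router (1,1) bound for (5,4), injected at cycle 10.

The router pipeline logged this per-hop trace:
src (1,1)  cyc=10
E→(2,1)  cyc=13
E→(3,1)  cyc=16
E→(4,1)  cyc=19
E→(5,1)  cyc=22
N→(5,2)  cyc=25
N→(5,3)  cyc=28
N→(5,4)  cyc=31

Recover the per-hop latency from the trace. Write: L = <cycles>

L = 3

From hop 0 (10) to hop 1 (13): +3 cycles.
That increment is L by definition: L = 3.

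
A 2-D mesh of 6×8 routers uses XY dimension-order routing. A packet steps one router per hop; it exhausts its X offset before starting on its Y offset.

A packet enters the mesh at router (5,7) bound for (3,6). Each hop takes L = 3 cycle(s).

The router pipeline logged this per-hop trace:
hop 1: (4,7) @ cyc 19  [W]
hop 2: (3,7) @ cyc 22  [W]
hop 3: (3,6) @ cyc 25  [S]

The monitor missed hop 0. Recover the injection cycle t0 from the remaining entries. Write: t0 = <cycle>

cyc[1] = 19 and cyc[k] = t0 + k·L for every k.
Subtract one hop: t0 = 19 − 3 = 16.

t0 = 16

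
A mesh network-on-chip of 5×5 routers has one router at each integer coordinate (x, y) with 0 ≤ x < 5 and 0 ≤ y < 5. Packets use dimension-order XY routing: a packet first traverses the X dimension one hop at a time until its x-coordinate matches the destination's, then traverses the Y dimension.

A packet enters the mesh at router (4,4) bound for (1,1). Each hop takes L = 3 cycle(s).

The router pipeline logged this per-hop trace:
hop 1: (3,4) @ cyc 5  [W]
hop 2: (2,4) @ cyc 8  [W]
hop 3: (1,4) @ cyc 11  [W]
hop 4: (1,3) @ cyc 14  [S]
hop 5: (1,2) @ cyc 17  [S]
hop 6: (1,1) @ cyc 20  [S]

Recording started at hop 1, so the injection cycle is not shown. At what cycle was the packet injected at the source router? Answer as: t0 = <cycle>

t0 = 2

Hop 1 reached at cycle 5; hop k is at t0 + k·L.
Therefore t0 = 5 − L = 2.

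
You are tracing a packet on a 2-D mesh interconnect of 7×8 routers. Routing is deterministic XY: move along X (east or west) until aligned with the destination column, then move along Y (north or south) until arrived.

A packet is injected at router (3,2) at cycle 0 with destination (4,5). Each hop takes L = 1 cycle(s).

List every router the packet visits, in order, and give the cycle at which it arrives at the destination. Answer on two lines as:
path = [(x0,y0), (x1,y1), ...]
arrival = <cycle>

path = [(3,2), (4,2), (4,3), (4,4), (4,5)]
arrival = 4

[0] x=3 y=2 t=0
[1] x=4 y=2 t=1 →E
[2] x=4 y=3 t=2 →N
[3] x=4 y=4 t=3 →N
[4] x=4 y=5 t=4 →N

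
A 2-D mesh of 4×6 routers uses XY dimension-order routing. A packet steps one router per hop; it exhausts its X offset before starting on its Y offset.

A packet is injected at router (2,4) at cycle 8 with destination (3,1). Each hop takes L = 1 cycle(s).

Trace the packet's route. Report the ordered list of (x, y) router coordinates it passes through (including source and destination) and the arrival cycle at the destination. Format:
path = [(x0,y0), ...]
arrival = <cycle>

path = [(2,4), (3,4), (3,3), (3,2), (3,1)]
arrival = 12

src (2,4)  cyc=8
E→(3,4)  cyc=9
S→(3,3)  cyc=10
S→(3,2)  cyc=11
S→(3,1)  cyc=12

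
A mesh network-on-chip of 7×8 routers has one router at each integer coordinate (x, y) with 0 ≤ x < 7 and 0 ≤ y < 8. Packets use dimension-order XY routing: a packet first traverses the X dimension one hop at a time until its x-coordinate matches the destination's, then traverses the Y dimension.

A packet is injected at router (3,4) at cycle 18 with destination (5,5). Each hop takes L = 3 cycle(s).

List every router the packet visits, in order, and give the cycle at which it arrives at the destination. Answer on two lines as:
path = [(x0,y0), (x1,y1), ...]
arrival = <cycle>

  0. router=(3,4) cycle=18 (inject)
  1. router=(4,4) cycle=21 dir=E
  2. router=(5,4) cycle=24 dir=E
  3. router=(5,5) cycle=27 dir=N

path = [(3,4), (4,4), (5,4), (5,5)]
arrival = 27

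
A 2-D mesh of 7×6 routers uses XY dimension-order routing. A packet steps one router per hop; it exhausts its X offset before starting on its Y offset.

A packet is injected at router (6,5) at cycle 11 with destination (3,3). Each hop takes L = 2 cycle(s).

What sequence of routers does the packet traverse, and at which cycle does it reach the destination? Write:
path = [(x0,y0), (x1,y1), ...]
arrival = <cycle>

[0] x=6 y=5 t=11
[1] x=5 y=5 t=13 →W
[2] x=4 y=5 t=15 →W
[3] x=3 y=5 t=17 →W
[4] x=3 y=4 t=19 →S
[5] x=3 y=3 t=21 →S

path = [(6,5), (5,5), (4,5), (3,5), (3,4), (3,3)]
arrival = 21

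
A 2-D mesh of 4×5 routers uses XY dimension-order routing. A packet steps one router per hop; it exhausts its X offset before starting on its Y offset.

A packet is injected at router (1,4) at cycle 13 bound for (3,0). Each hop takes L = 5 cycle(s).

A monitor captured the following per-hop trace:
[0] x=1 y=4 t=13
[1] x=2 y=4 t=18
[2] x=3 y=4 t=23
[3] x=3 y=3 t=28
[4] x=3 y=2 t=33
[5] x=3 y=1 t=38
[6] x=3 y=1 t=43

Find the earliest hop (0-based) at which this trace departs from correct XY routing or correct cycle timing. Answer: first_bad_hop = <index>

first_bad_hop = 6

hop 1: step (+1,+0), +5 cyc — ok
hop 2: step (+1,+0), +5 cyc — ok
hop 3: step (+0,-1), +5 cyc — ok
hop 4: step (+0,-1), +5 cyc — ok
hop 5: step (+0,-1), +5 cyc — ok
hop 6: step (+0,+0), +5 cyc — BAD: non-unit step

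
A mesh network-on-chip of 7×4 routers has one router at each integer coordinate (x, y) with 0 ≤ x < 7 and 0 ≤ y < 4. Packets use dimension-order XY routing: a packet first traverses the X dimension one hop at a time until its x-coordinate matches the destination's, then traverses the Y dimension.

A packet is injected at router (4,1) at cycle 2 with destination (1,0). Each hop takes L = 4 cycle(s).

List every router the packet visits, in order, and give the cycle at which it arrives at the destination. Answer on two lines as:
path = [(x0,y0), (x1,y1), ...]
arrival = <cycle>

path = [(4,1), (3,1), (2,1), (1,1), (1,0)]
arrival = 18

#0 — 4,1 | c2
#1 — 3,1 | c6 | W
#2 — 2,1 | c10 | W
#3 — 1,1 | c14 | W
#4 — 1,0 | c18 | S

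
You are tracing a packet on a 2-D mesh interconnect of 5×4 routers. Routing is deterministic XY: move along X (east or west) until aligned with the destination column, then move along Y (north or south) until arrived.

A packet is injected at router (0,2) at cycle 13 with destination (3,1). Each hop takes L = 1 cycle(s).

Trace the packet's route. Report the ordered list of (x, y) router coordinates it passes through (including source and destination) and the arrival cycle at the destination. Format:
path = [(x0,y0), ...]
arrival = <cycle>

src (0,2)  cyc=13
E→(1,2)  cyc=14
E→(2,2)  cyc=15
E→(3,2)  cyc=16
S→(3,1)  cyc=17

path = [(0,2), (1,2), (2,2), (3,2), (3,1)]
arrival = 17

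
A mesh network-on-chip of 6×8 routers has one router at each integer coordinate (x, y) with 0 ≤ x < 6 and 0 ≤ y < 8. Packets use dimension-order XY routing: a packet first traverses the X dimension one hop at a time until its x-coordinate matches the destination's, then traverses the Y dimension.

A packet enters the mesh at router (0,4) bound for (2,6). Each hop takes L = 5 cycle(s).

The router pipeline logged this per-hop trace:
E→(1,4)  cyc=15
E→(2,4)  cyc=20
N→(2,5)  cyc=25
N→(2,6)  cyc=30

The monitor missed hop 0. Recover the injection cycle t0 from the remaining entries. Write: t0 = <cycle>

t0 = 10

Hop 1 reached at cycle 15; hop k is at t0 + k·L.
Subtract one hop: t0 = 15 − 5 = 10.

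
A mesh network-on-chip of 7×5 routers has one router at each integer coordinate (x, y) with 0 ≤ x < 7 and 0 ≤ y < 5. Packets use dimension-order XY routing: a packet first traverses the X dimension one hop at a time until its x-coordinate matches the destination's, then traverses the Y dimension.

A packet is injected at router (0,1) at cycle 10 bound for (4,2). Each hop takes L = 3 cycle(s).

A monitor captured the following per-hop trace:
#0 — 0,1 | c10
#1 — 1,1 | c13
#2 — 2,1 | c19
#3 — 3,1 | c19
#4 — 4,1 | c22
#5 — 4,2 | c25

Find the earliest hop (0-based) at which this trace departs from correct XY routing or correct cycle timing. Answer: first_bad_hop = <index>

first_bad_hop = 2

check 1→ d=(1,0) cyc+3: ok
check 2→ d=(1,0) cyc+6: BAD: Δcyc=6≠L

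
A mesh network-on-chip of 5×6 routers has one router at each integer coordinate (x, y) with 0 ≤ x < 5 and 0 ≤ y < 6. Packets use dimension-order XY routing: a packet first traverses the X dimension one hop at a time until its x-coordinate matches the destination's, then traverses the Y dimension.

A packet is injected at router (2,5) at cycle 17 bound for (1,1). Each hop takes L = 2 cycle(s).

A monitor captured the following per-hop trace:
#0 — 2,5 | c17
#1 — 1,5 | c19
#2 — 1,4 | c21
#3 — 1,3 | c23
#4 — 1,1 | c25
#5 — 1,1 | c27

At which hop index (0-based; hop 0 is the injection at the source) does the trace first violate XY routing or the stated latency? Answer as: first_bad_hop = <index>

first_bad_hop = 4

hop 1: step (-1,+0), +2 cyc — ok
hop 2: step (+0,-1), +2 cyc — ok
hop 3: step (+0,-1), +2 cyc — ok
hop 4: step (+0,-2), +2 cyc — BAD: non-unit step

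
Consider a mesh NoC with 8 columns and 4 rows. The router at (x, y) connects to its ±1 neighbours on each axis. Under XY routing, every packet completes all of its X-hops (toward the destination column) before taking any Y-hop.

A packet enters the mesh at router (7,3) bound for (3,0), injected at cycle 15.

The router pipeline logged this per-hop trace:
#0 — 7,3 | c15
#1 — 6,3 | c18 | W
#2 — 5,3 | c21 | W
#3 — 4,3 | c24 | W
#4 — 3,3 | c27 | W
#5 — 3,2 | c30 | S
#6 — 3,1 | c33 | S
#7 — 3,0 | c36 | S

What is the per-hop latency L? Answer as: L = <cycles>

L = 3

Between hops 0 and 1 the cycle counter advances 18 − 15 = 3.
Each hop adds L, hence L = 3.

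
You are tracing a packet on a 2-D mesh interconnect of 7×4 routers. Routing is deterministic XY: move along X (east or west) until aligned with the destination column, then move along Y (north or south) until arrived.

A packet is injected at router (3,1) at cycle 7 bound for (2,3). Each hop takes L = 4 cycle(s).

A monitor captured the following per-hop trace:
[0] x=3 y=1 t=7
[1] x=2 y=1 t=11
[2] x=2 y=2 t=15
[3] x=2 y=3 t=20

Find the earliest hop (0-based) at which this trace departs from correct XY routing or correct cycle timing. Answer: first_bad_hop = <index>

  1: Δx=-1 Δy=+0 Δt=4 [ok]
  2: Δx=+0 Δy=+1 Δt=4 [ok]
  3: Δx=+0 Δy=+1 Δt=5 [BAD: Δcyc=5≠L]

first_bad_hop = 3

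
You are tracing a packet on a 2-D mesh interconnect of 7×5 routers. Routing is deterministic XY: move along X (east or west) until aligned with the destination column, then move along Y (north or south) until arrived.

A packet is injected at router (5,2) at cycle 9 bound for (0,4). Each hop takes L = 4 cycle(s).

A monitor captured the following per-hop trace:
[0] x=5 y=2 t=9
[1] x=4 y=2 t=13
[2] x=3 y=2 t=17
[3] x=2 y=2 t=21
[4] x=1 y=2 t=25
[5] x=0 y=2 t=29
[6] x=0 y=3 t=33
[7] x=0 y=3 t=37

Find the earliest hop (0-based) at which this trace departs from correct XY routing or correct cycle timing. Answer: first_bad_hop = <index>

[1] (-1,+0) / 4c ⇒ ok
[2] (-1,+0) / 4c ⇒ ok
[3] (-1,+0) / 4c ⇒ ok
[4] (-1,+0) / 4c ⇒ ok
[5] (-1,+0) / 4c ⇒ ok
[6] (+0,+1) / 4c ⇒ ok
[7] (+0,+0) / 4c ⇒ BAD: non-unit step

first_bad_hop = 7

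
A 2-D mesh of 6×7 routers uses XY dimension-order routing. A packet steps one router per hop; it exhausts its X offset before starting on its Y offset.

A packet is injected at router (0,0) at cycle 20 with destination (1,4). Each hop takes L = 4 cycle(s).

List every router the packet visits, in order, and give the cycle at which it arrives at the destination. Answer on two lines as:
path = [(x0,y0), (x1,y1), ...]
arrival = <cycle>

path = [(0,0), (1,0), (1,1), (1,2), (1,3), (1,4)]
arrival = 40

  0. router=(0,0) cycle=20 (inject)
  1. router=(1,0) cycle=24 dir=E
  2. router=(1,1) cycle=28 dir=N
  3. router=(1,2) cycle=32 dir=N
  4. router=(1,3) cycle=36 dir=N
  5. router=(1,4) cycle=40 dir=N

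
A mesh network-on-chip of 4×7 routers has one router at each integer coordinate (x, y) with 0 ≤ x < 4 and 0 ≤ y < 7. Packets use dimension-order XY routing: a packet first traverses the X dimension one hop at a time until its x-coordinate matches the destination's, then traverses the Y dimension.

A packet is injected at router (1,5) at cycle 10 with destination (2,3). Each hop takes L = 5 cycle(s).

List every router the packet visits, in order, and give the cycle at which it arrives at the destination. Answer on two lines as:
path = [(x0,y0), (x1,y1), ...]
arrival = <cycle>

path = [(1,5), (2,5), (2,4), (2,3)]
arrival = 25

#0 — 1,5 | c10
#1 — 2,5 | c15 | E
#2 — 2,4 | c20 | S
#3 — 2,3 | c25 | S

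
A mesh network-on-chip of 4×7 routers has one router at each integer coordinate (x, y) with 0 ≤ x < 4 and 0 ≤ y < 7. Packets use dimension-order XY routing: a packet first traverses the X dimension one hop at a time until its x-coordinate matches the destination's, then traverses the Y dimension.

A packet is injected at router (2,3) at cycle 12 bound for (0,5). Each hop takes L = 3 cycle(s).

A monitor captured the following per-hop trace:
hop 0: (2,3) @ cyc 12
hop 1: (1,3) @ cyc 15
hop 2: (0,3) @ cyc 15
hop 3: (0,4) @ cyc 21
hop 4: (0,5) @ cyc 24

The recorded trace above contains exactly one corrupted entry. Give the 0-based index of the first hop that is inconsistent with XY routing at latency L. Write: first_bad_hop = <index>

check 1→ d=(-1,0) cyc+3: ok
check 2→ d=(-1,0) cyc+0: BAD: Δcyc=0≠L

first_bad_hop = 2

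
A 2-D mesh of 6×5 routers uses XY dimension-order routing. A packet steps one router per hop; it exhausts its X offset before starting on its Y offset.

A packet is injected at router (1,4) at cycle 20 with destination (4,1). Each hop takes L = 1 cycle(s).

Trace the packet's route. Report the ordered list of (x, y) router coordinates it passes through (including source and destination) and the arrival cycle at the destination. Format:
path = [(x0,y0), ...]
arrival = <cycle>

hop 0: (1,4) @ cyc 20
hop 1: (2,4) @ cyc 21  [E]
hop 2: (3,4) @ cyc 22  [E]
hop 3: (4,4) @ cyc 23  [E]
hop 4: (4,3) @ cyc 24  [S]
hop 5: (4,2) @ cyc 25  [S]
hop 6: (4,1) @ cyc 26  [S]

path = [(1,4), (2,4), (3,4), (4,4), (4,3), (4,2), (4,1)]
arrival = 26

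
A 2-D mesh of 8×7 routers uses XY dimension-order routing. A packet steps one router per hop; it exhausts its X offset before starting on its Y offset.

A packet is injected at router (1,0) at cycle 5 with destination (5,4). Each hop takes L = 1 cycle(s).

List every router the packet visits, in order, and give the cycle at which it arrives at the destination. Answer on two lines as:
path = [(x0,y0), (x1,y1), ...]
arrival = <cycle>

#0 — 1,0 | c5
#1 — 2,0 | c6 | E
#2 — 3,0 | c7 | E
#3 — 4,0 | c8 | E
#4 — 5,0 | c9 | E
#5 — 5,1 | c10 | N
#6 — 5,2 | c11 | N
#7 — 5,3 | c12 | N
#8 — 5,4 | c13 | N

path = [(1,0), (2,0), (3,0), (4,0), (5,0), (5,1), (5,2), (5,3), (5,4)]
arrival = 13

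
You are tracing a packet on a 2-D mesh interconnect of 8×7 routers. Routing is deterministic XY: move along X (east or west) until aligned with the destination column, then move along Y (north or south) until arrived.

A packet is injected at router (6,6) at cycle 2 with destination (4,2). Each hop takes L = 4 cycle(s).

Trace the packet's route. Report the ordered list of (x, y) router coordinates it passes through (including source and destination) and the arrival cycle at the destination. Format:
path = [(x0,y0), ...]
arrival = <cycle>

path = [(6,6), (5,6), (4,6), (4,5), (4,4), (4,3), (4,2)]
arrival = 26

hop 0: (6,6) @ cyc 2
hop 1: (5,6) @ cyc 6  [W]
hop 2: (4,6) @ cyc 10  [W]
hop 3: (4,5) @ cyc 14  [S]
hop 4: (4,4) @ cyc 18  [S]
hop 5: (4,3) @ cyc 22  [S]
hop 6: (4,2) @ cyc 26  [S]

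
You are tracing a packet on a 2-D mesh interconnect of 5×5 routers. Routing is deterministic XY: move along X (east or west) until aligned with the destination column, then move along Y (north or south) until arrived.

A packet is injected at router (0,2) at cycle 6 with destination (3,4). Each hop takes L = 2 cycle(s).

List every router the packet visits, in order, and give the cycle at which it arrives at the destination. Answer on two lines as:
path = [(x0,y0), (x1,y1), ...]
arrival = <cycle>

path = [(0,2), (1,2), (2,2), (3,2), (3,3), (3,4)]
arrival = 16

[0] x=0 y=2 t=6
[1] x=1 y=2 t=8 →E
[2] x=2 y=2 t=10 →E
[3] x=3 y=2 t=12 →E
[4] x=3 y=3 t=14 →N
[5] x=3 y=4 t=16 →N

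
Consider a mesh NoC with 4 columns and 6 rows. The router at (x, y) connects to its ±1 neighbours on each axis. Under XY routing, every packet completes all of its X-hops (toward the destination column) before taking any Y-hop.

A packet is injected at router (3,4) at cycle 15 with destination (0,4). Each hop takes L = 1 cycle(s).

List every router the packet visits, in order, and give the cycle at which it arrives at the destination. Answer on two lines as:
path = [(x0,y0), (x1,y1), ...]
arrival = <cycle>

hop 0: (3,4) @ cyc 15
hop 1: (2,4) @ cyc 16  [W]
hop 2: (1,4) @ cyc 17  [W]
hop 3: (0,4) @ cyc 18  [W]

path = [(3,4), (2,4), (1,4), (0,4)]
arrival = 18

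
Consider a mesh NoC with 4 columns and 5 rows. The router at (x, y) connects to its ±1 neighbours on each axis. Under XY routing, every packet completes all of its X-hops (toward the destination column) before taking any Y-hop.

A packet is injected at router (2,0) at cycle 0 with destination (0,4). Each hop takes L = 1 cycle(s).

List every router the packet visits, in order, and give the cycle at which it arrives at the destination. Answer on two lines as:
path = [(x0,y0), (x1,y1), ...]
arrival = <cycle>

hop 0: (2,0) @ cyc 0
hop 1: (1,0) @ cyc 1  [W]
hop 2: (0,0) @ cyc 2  [W]
hop 3: (0,1) @ cyc 3  [N]
hop 4: (0,2) @ cyc 4  [N]
hop 5: (0,3) @ cyc 5  [N]
hop 6: (0,4) @ cyc 6  [N]

path = [(2,0), (1,0), (0,0), (0,1), (0,2), (0,3), (0,4)]
arrival = 6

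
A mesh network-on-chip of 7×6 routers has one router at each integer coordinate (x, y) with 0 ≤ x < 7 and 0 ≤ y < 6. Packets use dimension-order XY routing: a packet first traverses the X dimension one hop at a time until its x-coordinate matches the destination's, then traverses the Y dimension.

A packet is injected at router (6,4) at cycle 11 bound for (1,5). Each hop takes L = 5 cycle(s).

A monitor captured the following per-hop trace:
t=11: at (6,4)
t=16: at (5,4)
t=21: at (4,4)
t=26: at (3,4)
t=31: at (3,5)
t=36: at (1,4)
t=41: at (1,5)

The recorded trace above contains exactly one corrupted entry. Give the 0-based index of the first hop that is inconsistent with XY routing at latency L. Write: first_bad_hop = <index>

hop 1: step (-1,+0), +5 cyc — ok
hop 2: step (-1,+0), +5 cyc — ok
hop 3: step (-1,+0), +5 cyc — ok
hop 4: step (+0,+1), +5 cyc — BAD: Y-move but x=3≠1

first_bad_hop = 4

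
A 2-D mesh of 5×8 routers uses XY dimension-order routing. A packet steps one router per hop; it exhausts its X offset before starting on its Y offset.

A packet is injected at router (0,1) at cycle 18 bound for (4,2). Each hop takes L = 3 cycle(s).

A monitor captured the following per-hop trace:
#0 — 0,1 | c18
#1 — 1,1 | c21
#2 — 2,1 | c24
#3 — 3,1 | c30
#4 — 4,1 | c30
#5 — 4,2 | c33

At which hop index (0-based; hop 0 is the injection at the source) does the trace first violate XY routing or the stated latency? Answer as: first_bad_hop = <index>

first_bad_hop = 3

  1: Δx=+1 Δy=+0 Δt=3 [ok]
  2: Δx=+1 Δy=+0 Δt=3 [ok]
  3: Δx=+1 Δy=+0 Δt=6 [BAD: Δcyc=6≠L]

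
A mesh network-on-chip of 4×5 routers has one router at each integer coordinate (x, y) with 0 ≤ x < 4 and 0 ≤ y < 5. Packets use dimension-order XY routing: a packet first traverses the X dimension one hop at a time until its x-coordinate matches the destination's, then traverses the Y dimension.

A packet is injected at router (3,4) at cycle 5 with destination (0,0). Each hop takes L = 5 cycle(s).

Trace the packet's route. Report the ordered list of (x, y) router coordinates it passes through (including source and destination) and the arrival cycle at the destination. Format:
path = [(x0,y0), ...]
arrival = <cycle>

  0. router=(3,4) cycle=5 (inject)
  1. router=(2,4) cycle=10 dir=W
  2. router=(1,4) cycle=15 dir=W
  3. router=(0,4) cycle=20 dir=W
  4. router=(0,3) cycle=25 dir=S
  5. router=(0,2) cycle=30 dir=S
  6. router=(0,1) cycle=35 dir=S
  7. router=(0,0) cycle=40 dir=S

path = [(3,4), (2,4), (1,4), (0,4), (0,3), (0,2), (0,1), (0,0)]
arrival = 40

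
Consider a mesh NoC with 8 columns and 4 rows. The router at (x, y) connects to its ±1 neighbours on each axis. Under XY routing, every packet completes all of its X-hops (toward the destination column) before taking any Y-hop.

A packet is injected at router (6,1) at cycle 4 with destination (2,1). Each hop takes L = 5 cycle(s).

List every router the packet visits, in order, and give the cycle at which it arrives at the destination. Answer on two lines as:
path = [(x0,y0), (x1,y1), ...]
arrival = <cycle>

hop 0: (6,1) @ cyc 4
hop 1: (5,1) @ cyc 9  [W]
hop 2: (4,1) @ cyc 14  [W]
hop 3: (3,1) @ cyc 19  [W]
hop 4: (2,1) @ cyc 24  [W]

path = [(6,1), (5,1), (4,1), (3,1), (2,1)]
arrival = 24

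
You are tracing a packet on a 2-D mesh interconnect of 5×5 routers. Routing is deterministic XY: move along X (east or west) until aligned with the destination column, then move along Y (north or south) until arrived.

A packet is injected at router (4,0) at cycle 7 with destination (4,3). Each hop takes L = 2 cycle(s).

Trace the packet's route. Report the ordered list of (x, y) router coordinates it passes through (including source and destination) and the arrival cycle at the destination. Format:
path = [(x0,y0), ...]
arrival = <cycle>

  0. router=(4,0) cycle=7 (inject)
  1. router=(4,1) cycle=9 dir=N
  2. router=(4,2) cycle=11 dir=N
  3. router=(4,3) cycle=13 dir=N

path = [(4,0), (4,1), (4,2), (4,3)]
arrival = 13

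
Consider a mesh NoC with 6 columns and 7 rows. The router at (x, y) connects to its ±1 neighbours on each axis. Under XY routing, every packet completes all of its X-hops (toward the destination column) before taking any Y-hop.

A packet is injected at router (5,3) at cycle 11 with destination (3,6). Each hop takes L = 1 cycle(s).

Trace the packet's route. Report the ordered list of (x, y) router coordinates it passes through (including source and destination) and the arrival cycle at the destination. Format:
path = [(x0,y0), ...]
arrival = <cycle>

path = [(5,3), (4,3), (3,3), (3,4), (3,5), (3,6)]
arrival = 16

t=11: at (5,3)
t=12: at (4,3) after W
t=13: at (3,3) after W
t=14: at (3,4) after N
t=15: at (3,5) after N
t=16: at (3,6) after N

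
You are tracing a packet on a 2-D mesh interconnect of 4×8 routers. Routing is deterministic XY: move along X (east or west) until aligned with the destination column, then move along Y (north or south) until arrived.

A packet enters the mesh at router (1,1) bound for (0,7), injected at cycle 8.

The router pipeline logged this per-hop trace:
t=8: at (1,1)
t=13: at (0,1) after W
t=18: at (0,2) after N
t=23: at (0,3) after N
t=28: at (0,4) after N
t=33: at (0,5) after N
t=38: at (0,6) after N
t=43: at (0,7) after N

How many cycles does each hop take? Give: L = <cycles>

L = 5

From hop 0 (8) to hop 1 (13): +5 cycles.
Each hop adds L, hence L = 5.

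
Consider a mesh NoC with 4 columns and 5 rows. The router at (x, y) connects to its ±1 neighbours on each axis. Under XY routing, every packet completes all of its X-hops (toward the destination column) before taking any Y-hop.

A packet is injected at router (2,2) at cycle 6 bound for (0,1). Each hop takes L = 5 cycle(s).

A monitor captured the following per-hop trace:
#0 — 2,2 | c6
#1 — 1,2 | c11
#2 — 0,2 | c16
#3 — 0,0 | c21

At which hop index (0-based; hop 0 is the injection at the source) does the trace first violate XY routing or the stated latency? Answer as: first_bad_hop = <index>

first_bad_hop = 3

check 1→ d=(-1,0) cyc+5: ok
check 2→ d=(-1,0) cyc+5: ok
check 3→ d=(0,-2) cyc+5: BAD: non-unit step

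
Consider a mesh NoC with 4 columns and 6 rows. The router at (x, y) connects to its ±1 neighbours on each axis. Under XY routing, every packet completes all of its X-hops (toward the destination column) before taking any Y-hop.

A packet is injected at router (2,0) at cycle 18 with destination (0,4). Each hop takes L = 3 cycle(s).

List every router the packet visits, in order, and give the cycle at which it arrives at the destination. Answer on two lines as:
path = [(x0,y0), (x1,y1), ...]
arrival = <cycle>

src (2,0)  cyc=18
W→(1,0)  cyc=21
W→(0,0)  cyc=24
N→(0,1)  cyc=27
N→(0,2)  cyc=30
N→(0,3)  cyc=33
N→(0,4)  cyc=36

path = [(2,0), (1,0), (0,0), (0,1), (0,2), (0,3), (0,4)]
arrival = 36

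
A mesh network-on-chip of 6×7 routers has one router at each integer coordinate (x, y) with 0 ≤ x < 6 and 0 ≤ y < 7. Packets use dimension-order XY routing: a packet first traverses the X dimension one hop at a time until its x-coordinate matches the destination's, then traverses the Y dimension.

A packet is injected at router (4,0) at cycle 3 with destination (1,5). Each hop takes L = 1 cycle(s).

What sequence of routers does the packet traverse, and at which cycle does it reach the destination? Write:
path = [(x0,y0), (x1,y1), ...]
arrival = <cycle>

path = [(4,0), (3,0), (2,0), (1,0), (1,1), (1,2), (1,3), (1,4), (1,5)]
arrival = 11

t=3: at (4,0)
t=4: at (3,0) after W
t=5: at (2,0) after W
t=6: at (1,0) after W
t=7: at (1,1) after N
t=8: at (1,2) after N
t=9: at (1,3) after N
t=10: at (1,4) after N
t=11: at (1,5) after N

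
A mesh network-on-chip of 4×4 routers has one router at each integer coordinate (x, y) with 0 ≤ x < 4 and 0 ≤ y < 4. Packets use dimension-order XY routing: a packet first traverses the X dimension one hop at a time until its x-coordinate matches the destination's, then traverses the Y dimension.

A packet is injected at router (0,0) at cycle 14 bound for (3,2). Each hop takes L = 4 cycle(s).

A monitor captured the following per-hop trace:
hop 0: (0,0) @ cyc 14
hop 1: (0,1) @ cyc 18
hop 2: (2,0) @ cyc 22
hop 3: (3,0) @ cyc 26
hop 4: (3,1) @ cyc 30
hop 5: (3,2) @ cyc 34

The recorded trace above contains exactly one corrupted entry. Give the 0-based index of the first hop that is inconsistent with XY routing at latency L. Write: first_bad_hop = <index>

  1: Δx=+0 Δy=+1 Δt=4 [BAD: Y-move but x=0≠3]

first_bad_hop = 1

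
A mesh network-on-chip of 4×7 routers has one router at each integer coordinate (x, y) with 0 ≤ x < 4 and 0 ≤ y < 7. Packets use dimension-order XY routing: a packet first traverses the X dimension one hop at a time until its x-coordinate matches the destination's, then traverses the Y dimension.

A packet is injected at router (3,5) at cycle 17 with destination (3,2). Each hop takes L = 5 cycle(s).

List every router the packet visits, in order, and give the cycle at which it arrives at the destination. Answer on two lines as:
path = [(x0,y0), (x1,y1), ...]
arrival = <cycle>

t=17: at (3,5)
t=22: at (3,4) after S
t=27: at (3,3) after S
t=32: at (3,2) after S

path = [(3,5), (3,4), (3,3), (3,2)]
arrival = 32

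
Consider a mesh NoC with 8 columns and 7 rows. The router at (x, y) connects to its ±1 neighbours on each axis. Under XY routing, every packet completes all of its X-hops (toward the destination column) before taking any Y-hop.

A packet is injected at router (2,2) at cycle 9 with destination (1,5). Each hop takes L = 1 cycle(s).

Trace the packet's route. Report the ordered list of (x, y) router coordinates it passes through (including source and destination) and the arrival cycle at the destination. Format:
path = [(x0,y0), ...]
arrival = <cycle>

hop 0: (2,2) @ cyc 9
hop 1: (1,2) @ cyc 10  [W]
hop 2: (1,3) @ cyc 11  [N]
hop 3: (1,4) @ cyc 12  [N]
hop 4: (1,5) @ cyc 13  [N]

path = [(2,2), (1,2), (1,3), (1,4), (1,5)]
arrival = 13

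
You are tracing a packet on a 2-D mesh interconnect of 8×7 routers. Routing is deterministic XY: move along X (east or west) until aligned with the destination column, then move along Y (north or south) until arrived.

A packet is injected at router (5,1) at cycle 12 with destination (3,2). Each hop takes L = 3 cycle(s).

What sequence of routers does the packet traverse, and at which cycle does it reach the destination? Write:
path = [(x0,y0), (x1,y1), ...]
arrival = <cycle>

path = [(5,1), (4,1), (3,1), (3,2)]
arrival = 21

  0. router=(5,1) cycle=12 (inject)
  1. router=(4,1) cycle=15 dir=W
  2. router=(3,1) cycle=18 dir=W
  3. router=(3,2) cycle=21 dir=N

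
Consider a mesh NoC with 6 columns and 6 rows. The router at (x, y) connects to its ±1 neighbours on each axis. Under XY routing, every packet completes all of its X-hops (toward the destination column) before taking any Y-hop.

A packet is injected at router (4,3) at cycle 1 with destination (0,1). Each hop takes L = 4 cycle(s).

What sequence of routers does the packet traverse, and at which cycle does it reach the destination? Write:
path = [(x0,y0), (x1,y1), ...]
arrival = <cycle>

path = [(4,3), (3,3), (2,3), (1,3), (0,3), (0,2), (0,1)]
arrival = 25

t=1: at (4,3)
t=5: at (3,3) after W
t=9: at (2,3) after W
t=13: at (1,3) after W
t=17: at (0,3) after W
t=21: at (0,2) after S
t=25: at (0,1) after S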